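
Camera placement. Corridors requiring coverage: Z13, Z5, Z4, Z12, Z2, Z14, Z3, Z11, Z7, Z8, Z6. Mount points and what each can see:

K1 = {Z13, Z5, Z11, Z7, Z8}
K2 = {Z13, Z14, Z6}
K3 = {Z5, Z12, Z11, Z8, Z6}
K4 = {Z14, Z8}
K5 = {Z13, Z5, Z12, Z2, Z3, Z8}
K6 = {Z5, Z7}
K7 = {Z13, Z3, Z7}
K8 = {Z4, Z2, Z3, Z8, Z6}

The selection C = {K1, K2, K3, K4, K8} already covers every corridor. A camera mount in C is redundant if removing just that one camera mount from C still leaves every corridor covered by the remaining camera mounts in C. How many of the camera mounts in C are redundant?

2

Drop K1: Z7 uncovered — not redundant.
Drop K2: the rest still cover every corridor — redundant.
Drop K3: Z12 uncovered — not redundant.
Drop K4: the rest still cover every corridor — redundant.
Drop K8: Z4, Z2, Z3 uncovered — not redundant.
2 redundant: K2, K4.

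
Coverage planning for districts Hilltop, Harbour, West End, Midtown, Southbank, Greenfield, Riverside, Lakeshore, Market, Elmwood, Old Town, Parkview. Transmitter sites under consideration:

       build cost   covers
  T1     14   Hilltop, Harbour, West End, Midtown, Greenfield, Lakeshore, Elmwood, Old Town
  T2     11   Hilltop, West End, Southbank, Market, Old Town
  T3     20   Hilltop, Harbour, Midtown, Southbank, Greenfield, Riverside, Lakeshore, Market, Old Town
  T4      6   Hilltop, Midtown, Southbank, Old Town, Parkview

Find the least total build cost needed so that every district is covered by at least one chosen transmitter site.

40

T1, T3, T4 cover every district at build cost 14 + 20 + 6 = 40.
Any cover uses at least 3 transmitter sites; among all covering selections none totals below 40.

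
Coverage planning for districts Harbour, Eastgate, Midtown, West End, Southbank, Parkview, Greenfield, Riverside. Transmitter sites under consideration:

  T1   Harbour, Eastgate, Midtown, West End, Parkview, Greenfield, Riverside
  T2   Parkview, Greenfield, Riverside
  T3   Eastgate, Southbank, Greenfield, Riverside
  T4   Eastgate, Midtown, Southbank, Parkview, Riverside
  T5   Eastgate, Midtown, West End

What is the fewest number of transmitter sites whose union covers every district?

2

T1, T3 together cover {Harbour, Eastgate, Midtown, West End, Southbank, Parkview, Greenfield, Riverside} — every district.
No single transmitter site contains all 8 districts, so 2 is optimal.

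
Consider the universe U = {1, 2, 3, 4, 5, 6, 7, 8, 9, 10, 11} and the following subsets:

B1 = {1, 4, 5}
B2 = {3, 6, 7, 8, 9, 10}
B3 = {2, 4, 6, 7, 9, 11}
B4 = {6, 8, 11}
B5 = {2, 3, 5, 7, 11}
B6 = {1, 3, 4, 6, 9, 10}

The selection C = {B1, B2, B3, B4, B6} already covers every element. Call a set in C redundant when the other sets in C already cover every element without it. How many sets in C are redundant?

3

Drop B1: 5 uncovered — not redundant.
Drop B2: the rest still cover every element — redundant.
Drop B3: 2 uncovered — not redundant.
Drop B4: the rest still cover every element — redundant.
Drop B6: the rest still cover every element — redundant.
3 redundant: B2, B4, B6.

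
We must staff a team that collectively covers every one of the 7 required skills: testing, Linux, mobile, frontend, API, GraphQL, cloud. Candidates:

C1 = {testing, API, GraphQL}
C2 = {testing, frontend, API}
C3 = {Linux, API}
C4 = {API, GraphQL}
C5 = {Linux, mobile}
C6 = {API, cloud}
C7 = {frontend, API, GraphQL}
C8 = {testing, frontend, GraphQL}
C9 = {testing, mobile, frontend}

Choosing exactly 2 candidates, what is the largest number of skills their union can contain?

5

Choosing C1, C5 covers {testing, Linux, mobile, API, GraphQL} — 5 skills.
No choice of 2 candidates does better; here frontend, cloud are left uncovered.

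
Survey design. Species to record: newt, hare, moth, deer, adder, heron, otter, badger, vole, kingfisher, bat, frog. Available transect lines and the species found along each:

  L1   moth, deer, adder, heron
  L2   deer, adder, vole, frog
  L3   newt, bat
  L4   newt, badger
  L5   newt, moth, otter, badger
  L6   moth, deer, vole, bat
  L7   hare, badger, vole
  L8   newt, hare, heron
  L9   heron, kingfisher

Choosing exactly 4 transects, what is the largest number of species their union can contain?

Choosing L2, L3, L5, L8 covers {newt, hare, moth, deer, adder, heron, otter, badger, vole, bat, frog} — 11 species.
No choice of 4 transects does better; here kingfisher is left uncovered.

11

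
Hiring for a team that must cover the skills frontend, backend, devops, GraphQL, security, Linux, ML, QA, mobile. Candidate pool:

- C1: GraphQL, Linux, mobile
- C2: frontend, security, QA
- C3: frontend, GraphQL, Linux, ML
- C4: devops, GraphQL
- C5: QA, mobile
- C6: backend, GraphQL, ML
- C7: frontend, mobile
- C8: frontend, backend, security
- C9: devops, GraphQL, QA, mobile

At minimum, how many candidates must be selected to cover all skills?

C3, C8, C9 together cover {frontend, backend, devops, GraphQL, security, Linux, ML, QA, mobile} — every skill.
No 2 of the 9 candidates cover everything (all 36 pairs fall short), so 3 is minimum.

3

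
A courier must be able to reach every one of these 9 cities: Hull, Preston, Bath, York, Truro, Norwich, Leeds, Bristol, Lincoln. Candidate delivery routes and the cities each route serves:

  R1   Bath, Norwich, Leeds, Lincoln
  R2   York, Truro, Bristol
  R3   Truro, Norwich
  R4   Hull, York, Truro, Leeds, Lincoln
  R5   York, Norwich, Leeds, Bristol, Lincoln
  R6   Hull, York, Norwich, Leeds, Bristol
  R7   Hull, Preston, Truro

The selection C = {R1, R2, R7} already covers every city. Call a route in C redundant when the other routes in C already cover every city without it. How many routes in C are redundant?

0

Drop R1: Bath, Norwich, Leeds, Lincoln uncovered — not redundant.
Drop R2: York, Bristol uncovered — not redundant.
Drop R7: Hull, Preston uncovered — not redundant.
None of the routes in C is redundant.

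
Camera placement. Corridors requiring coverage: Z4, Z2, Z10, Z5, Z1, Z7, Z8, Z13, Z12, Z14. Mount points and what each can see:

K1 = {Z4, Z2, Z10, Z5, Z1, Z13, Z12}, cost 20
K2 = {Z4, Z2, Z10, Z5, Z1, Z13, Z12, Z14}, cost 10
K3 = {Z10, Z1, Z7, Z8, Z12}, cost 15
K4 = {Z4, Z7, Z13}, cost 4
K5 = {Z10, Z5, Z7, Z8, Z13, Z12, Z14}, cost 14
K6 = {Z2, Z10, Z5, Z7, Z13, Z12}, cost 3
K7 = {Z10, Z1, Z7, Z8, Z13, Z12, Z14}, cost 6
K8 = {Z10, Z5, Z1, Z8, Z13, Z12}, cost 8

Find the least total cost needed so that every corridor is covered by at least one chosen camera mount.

K4, K6, K7 cover every corridor at cost 4 + 3 + 6 = 13.
Any cover uses at least 2 camera mounts; among all covering selections none totals below 13.

13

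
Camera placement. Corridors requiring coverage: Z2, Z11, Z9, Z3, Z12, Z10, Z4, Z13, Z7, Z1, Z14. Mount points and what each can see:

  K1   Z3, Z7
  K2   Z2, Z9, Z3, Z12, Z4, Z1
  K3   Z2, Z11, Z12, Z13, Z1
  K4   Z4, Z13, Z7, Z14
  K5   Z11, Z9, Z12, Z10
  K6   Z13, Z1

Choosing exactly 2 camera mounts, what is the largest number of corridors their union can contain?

9

Choosing K2, K4 covers {Z2, Z9, Z3, Z12, Z4, Z13, Z7, Z1, Z14} — 9 corridors.
No choice of 2 camera mounts does better; here Z11, Z10 are left uncovered.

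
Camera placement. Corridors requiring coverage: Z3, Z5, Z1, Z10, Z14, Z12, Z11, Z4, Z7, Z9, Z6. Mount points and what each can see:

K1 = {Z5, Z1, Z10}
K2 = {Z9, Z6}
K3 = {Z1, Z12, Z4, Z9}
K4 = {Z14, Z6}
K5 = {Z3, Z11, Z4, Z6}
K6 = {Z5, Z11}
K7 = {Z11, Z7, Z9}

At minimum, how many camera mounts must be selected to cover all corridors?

K1, K3, K4, K5, K7 together cover {Z3, Z5, Z1, Z10, Z14, Z12, Z11, Z4, Z7, Z9, Z6} — every corridor.
No 4 of the 7 camera mounts cover everything (all 35 size-4 selections fall short), so 5 is minimum.

5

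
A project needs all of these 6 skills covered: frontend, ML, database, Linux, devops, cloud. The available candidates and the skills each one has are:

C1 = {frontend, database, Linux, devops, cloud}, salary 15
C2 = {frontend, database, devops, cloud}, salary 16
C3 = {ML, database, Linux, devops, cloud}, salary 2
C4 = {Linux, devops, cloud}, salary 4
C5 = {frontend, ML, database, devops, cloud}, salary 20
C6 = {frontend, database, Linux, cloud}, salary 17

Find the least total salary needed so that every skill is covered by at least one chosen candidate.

C1, C3 cover every skill at salary 15 + 2 = 17.
Any cover uses at least 2 candidates; among all covering selections none totals below 17.

17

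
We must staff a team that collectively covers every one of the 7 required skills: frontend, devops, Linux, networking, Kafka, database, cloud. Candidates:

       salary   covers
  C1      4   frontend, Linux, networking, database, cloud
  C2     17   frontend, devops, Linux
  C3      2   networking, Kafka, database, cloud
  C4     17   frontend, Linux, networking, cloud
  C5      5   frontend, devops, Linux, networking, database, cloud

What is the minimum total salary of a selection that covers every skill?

7

C3, C5 cover every skill at salary 2 + 5 = 7.
Any cover uses at least 2 candidates; among all covering selections none totals below 7.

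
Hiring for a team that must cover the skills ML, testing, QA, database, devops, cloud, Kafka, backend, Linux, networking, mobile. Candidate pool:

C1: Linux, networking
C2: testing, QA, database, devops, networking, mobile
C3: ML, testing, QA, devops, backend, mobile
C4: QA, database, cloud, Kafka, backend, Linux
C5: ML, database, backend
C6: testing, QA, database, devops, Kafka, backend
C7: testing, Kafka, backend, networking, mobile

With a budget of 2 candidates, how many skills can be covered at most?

10

Choosing C2, C4 covers {testing, QA, database, devops, cloud, Kafka, backend, Linux, networking, mobile} — 10 skills.
No choice of 2 candidates does better; here ML is left uncovered.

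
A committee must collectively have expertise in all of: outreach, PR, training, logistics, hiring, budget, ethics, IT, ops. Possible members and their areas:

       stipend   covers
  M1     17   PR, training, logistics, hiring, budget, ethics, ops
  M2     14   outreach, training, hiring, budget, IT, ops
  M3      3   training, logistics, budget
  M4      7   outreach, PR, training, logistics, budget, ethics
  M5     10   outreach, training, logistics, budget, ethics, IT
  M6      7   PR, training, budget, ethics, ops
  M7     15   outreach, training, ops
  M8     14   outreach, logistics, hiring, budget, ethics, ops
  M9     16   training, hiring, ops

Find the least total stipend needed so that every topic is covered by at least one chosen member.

21

M2, M4 cover every topic at stipend 14 + 7 = 21.
Any cover uses at least 2 members; among all covering selections none totals below 21.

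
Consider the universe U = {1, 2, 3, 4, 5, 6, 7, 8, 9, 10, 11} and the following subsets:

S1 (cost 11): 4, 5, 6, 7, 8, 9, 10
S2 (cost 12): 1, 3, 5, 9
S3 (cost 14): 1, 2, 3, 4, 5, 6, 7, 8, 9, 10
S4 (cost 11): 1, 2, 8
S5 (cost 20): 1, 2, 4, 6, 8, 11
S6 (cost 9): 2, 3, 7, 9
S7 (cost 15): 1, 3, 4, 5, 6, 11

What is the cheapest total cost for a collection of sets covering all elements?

29

S3, S7 cover every element at cost 14 + 15 = 29.
Any cover uses at least 2 sets; among all covering selections none totals below 29.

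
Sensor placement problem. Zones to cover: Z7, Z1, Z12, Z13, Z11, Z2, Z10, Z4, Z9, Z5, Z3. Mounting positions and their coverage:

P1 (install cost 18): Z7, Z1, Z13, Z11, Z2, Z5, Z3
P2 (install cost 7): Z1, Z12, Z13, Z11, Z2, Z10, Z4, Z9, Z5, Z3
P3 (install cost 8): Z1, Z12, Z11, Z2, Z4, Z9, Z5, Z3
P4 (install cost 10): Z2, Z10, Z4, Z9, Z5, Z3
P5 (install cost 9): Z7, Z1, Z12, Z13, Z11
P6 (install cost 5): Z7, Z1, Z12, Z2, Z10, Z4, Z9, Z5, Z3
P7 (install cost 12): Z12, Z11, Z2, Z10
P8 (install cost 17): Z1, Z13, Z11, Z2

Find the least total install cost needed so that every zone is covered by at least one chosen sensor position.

12

P2, P6 cover every zone at install cost 7 + 5 = 12.
Any cover uses at least 2 sensor positions; among all covering selections none totals below 12.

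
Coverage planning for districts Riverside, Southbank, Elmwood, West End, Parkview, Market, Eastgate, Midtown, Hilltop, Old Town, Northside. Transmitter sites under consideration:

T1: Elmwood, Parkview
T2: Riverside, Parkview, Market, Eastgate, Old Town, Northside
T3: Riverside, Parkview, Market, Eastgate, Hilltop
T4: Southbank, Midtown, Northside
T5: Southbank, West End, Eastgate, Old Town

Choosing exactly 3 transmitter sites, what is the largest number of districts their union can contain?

10

Choosing T3, T4, T5 covers {Riverside, Southbank, West End, Parkview, Market, Eastgate, Midtown, Hilltop, Old Town, Northside} — 10 districts.
No choice of 3 transmitter sites does better; here Elmwood is left uncovered.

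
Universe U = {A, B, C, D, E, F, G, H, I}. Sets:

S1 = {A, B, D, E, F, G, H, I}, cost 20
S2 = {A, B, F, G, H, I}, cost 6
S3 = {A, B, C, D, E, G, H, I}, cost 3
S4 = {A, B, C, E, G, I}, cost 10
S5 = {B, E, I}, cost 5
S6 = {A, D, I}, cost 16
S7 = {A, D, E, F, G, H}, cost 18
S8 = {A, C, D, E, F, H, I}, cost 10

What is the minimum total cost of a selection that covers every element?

9

S2, S3 cover every element at cost 6 + 3 = 9.
Any cover uses at least 2 sets; among all covering selections none totals below 9.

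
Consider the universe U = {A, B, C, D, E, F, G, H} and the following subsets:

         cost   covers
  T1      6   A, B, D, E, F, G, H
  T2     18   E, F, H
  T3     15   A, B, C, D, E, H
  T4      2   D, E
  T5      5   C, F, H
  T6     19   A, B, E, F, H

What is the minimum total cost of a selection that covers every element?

11

T1, T5 cover every element at cost 6 + 5 = 11.
Any cover uses at least 2 sets; among all covering selections none totals below 11.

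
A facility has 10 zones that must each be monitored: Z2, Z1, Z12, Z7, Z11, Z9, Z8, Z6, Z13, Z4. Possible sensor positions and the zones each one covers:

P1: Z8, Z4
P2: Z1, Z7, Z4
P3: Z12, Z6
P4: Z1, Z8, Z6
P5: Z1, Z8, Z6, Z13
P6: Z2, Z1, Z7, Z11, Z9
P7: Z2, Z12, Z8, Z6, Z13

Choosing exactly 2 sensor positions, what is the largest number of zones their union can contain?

9

Choosing P6, P7 covers {Z2, Z1, Z12, Z7, Z11, Z9, Z8, Z6, Z13} — 9 zones.
No choice of 2 sensor positions does better; here Z4 is left uncovered.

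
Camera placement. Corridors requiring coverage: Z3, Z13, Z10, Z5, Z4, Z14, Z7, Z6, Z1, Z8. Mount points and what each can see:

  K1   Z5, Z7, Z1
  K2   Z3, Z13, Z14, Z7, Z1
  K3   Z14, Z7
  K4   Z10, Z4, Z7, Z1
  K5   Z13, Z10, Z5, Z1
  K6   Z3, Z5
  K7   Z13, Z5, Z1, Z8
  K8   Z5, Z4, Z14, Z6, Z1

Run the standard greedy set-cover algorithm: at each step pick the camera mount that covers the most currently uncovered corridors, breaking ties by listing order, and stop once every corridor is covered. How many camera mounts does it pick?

4

Pick 1: K2 covers 5 new corridors (Z3, Z13, Z14, Z7, Z1).
Pick 2: K8 covers 3 new corridors (Z5, Z4, Z6).
Pick 3: K4 covers 1 new corridors (Z10).
Pick 4: K7 covers 1 new corridors (Z8).
Greedy uses 4 camera mounts.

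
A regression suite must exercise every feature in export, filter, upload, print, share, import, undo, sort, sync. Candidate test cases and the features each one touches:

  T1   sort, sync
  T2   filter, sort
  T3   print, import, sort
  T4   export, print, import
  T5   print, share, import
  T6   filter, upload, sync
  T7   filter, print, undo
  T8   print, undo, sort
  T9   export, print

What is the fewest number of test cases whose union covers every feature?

4

T4, T5, T6, T8 together cover {export, filter, upload, print, share, import, undo, sort, sync} — every feature.
No 3 of the 9 test cases cover everything (all 84 triples fall short), so 4 is minimum.
Greedy (largest uncovered first) would take T3, T6, T4, T5, T7 — 5 test cases — but 4 suffice.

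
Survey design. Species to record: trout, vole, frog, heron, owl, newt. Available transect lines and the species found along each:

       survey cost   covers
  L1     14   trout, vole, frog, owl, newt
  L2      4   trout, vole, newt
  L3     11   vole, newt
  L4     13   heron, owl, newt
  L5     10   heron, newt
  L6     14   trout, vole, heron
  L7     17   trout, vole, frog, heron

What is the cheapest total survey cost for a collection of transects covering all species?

L1, L5 cover every species at survey cost 14 + 10 = 24.
Any cover uses at least 2 transects; among all covering selections none totals below 24.

24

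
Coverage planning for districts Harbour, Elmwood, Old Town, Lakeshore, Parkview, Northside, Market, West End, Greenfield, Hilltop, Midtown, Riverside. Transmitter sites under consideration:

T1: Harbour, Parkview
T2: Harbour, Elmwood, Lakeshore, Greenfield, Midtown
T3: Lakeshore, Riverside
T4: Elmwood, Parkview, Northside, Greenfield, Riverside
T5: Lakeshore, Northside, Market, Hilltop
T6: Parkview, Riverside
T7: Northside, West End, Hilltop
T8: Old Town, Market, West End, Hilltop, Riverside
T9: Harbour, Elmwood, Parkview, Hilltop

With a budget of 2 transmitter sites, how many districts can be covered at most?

Choosing T2, T8 covers {Harbour, Elmwood, Old Town, Lakeshore, Market, West End, Greenfield, Hilltop, Midtown, Riverside} — 10 districts.
No choice of 2 transmitter sites does better; here Parkview, Northside are left uncovered.

10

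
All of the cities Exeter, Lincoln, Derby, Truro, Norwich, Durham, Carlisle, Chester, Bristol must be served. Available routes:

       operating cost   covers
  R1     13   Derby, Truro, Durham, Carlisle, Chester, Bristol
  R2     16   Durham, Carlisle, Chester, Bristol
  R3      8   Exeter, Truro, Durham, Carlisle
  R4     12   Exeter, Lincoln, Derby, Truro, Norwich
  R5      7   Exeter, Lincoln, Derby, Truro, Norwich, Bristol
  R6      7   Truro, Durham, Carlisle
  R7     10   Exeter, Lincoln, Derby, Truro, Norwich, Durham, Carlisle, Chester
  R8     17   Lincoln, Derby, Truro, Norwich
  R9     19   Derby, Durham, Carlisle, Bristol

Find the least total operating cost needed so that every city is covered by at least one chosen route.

17

R5, R7 cover every city at operating cost 7 + 10 = 17.
Any cover uses at least 2 routes; among all covering selections none totals below 17.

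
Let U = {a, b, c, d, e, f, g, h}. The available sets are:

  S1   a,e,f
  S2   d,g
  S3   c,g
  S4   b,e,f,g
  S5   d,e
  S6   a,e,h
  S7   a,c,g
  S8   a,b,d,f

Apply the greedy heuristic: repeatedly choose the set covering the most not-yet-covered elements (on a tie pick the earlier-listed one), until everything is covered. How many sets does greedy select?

4

Pick 1: S4 covers 4 new elements (b, e, f, g).
Pick 2: S6 covers 2 new elements (a, h).
Pick 3: S2 covers 1 new elements (d).
Pick 4: S3 covers 1 new elements (c).
Greedy uses 4 sets. (The true minimum is 3.)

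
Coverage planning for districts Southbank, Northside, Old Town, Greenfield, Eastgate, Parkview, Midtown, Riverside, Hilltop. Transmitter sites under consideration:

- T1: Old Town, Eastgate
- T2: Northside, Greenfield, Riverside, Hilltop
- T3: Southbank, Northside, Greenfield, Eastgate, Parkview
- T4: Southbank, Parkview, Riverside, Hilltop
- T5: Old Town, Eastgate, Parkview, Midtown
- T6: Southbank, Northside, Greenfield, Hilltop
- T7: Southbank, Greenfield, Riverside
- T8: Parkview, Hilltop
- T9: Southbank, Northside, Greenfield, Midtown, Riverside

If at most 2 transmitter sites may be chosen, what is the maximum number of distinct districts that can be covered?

8

Choosing T2, T5 covers {Northside, Old Town, Greenfield, Eastgate, Parkview, Midtown, Riverside, Hilltop} — 8 districts.
No choice of 2 transmitter sites does better; here Southbank is left uncovered.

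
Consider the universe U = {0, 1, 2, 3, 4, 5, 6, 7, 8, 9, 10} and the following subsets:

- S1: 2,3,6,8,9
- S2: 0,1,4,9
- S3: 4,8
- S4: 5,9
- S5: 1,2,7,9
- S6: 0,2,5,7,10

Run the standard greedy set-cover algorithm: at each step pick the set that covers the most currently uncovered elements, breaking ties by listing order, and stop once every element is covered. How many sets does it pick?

Pick 1: S1 covers 5 new elements (2, 3, 6, 8, 9).
Pick 2: S6 covers 4 new elements (0, 5, 7, 10).
Pick 3: S2 covers 2 new elements (1, 4).
Greedy uses 3 sets.

3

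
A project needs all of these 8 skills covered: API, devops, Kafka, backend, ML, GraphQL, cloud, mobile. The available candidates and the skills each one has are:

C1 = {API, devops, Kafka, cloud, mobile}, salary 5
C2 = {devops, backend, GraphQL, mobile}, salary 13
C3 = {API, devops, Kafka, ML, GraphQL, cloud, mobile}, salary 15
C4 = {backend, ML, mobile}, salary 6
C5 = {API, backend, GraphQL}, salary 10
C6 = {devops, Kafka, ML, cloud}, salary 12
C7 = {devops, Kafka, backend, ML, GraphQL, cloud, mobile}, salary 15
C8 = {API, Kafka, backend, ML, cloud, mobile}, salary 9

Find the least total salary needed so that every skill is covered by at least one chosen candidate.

C1, C7 cover every skill at salary 5 + 15 = 20.
Any cover uses at least 2 candidates; among all covering selections none totals below 20.

20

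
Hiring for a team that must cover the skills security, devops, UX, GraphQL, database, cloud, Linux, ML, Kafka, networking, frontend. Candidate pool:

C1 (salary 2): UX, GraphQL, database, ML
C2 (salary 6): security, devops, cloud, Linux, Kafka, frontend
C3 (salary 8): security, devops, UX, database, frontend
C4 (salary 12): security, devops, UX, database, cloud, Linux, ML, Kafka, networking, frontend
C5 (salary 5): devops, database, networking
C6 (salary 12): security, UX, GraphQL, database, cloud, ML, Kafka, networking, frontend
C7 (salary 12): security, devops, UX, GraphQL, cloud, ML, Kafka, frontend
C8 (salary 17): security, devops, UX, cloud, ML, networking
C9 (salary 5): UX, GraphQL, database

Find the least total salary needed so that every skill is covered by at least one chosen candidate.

13

C1, C2, C5 cover every skill at salary 2 + 6 + 5 = 13.
Any cover uses at least 2 candidates; among all covering selections none totals below 13.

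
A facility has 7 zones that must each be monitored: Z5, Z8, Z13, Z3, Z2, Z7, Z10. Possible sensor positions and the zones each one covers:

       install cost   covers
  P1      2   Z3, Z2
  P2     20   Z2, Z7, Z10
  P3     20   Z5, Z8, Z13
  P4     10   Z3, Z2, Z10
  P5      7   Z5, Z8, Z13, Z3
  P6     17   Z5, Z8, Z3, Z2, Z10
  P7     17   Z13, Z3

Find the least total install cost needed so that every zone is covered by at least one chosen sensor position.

27

P2, P5 cover every zone at install cost 20 + 7 = 27.
Any cover uses at least 2 sensor positions; among all covering selections none totals below 27.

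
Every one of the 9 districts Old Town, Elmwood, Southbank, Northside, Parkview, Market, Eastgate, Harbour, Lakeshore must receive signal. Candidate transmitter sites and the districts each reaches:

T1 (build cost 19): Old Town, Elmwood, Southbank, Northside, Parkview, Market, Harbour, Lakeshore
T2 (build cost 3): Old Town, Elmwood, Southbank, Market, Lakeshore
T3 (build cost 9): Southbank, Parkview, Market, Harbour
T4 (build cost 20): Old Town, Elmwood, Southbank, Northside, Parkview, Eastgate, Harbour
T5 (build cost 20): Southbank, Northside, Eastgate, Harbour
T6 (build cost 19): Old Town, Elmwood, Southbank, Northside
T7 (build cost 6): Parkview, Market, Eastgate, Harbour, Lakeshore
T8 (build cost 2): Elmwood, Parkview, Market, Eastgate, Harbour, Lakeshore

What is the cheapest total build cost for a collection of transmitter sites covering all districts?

T1, T8 cover every district at build cost 19 + 2 = 21.
Any cover uses at least 2 transmitter sites; among all covering selections none totals below 21.
Greedy by coverage-per-build cost would pick T8, T2, T1 for 24 — worse than the optimum 21.

21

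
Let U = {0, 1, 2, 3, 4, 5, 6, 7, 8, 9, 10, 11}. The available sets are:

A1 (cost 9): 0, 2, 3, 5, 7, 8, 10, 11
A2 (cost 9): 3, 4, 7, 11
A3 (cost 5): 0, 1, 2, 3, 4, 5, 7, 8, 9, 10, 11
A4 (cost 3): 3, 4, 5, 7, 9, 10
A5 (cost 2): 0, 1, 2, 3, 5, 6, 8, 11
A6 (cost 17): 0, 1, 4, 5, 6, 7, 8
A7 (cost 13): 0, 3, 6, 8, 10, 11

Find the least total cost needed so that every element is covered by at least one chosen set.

A4, A5 cover every element at cost 3 + 2 = 5.
Any cover uses at least 2 sets; among all covering selections none totals below 5.

5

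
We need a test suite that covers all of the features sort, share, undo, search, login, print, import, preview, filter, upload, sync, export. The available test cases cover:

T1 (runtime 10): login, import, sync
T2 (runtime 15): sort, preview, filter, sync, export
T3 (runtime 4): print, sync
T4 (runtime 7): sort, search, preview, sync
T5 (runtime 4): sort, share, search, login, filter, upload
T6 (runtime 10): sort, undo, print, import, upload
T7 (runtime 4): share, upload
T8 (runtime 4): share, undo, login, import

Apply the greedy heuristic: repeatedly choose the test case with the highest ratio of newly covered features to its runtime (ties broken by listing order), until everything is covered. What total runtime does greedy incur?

34

Pick 1: T5 adds 6 new (sort, share, search, login, filter, upload) at runtime 4 (ratio 6/4).
Pick 2: T3 adds 2 new (print, sync) at runtime 4 (ratio 2/4).
Pick 3: T8 adds 2 new (undo, import) at runtime 4 (ratio 2/4).
Pick 4: T4 adds 1 new (preview) at runtime 7 (ratio 1/7).
Pick 5: T2 adds 1 new (export) at runtime 15 (ratio 1/15).
Greedy total runtime: 4 + 4 + 4 + 7 + 15 = 34. (The true optimum is 27, so greedy overshoots here.)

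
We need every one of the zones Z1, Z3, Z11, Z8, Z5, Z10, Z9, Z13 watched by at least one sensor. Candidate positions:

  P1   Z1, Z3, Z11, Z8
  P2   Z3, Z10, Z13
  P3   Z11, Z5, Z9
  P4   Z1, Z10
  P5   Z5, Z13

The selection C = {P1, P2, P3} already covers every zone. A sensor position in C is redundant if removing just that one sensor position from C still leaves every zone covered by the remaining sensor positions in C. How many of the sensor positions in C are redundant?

0

Drop P1: Z1, Z8 uncovered — not redundant.
Drop P2: Z10, Z13 uncovered — not redundant.
Drop P3: Z5, Z9 uncovered — not redundant.
None of the sensor positions in C is redundant.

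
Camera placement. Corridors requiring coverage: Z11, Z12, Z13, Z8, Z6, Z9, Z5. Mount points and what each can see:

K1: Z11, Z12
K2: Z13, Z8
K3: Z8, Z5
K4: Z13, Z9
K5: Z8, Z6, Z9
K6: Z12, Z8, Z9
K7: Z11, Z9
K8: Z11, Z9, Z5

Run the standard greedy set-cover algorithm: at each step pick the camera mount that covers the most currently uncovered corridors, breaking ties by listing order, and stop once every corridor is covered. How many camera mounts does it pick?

4

Pick 1: K5 covers 3 new corridors (Z8, Z6, Z9).
Pick 2: K1 covers 2 new corridors (Z11, Z12).
Pick 3: K2 covers 1 new corridors (Z13).
Pick 4: K3 covers 1 new corridors (Z5).
Greedy uses 4 camera mounts.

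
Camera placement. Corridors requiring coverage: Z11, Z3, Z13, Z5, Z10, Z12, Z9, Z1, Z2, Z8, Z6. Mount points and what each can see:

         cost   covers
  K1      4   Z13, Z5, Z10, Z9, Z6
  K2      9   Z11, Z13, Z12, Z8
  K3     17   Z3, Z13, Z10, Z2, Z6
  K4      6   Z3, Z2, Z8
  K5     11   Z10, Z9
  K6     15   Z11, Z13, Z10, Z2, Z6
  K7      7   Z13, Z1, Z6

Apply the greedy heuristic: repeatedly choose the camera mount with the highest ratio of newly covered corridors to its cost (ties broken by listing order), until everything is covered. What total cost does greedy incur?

26

Pick 1: K1 adds 5 new (Z13, Z5, Z10, Z9, Z6) at cost 4 (ratio 5/4).
Pick 2: K4 adds 3 new (Z3, Z2, Z8) at cost 6 (ratio 3/6).
Pick 3: K2 adds 2 new (Z11, Z12) at cost 9 (ratio 2/9).
Pick 4: K7 adds 1 new (Z1) at cost 7 (ratio 1/7).
Greedy total cost: 4 + 6 + 9 + 7 = 26.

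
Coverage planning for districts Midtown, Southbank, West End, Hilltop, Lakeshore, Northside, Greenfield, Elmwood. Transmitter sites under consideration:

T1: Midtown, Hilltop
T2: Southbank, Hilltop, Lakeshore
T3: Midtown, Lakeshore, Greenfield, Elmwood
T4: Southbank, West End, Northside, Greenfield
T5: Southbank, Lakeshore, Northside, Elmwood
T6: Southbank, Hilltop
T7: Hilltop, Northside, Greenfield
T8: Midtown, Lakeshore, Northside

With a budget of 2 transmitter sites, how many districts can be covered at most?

Choosing T3, T4 covers {Midtown, Southbank, West End, Lakeshore, Northside, Greenfield, Elmwood} — 7 districts.
No choice of 2 transmitter sites does better; here Hilltop is left uncovered.

7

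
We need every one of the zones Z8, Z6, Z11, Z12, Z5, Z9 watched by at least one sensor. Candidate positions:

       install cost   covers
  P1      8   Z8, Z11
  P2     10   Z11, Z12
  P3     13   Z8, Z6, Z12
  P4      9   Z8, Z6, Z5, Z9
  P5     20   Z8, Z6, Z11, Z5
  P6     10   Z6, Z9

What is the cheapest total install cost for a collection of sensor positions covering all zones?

P2, P4 cover every zone at install cost 10 + 9 = 19.
Any cover uses at least 2 sensor positions; among all covering selections none totals below 19.

19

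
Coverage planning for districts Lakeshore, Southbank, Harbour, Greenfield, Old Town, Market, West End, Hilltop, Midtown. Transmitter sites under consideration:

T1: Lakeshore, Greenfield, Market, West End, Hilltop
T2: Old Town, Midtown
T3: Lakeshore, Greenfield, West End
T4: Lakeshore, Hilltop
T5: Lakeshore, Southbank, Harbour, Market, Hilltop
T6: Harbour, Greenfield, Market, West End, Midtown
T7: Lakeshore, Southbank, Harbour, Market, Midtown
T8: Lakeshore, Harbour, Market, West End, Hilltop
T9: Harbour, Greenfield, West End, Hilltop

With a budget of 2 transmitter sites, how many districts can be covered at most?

8

Choosing T1, T7 covers {Lakeshore, Southbank, Harbour, Greenfield, Market, West End, Hilltop, Midtown} — 8 districts.
No choice of 2 transmitter sites does better; here Old Town is left uncovered.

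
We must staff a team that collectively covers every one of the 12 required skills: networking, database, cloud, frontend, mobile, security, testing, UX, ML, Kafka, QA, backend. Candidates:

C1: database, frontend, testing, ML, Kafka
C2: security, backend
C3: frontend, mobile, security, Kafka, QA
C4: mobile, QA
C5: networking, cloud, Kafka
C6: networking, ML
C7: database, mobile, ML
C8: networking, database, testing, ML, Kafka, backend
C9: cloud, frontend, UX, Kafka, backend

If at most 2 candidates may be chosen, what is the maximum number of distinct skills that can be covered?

Choosing C3, C8 covers {networking, database, frontend, mobile, security, testing, ML, Kafka, QA, backend} — 10 skills.
No choice of 2 candidates does better; here cloud, UX are left uncovered.

10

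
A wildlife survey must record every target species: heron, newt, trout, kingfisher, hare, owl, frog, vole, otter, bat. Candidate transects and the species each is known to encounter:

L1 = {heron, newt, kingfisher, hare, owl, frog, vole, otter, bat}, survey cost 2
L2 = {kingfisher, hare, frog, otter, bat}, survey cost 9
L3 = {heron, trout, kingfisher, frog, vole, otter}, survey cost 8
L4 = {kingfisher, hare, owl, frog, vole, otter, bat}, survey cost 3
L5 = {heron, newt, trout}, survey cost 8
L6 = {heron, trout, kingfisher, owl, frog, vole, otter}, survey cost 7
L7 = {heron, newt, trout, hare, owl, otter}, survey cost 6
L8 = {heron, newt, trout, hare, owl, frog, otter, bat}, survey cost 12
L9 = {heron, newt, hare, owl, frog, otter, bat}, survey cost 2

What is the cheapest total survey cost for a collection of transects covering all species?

8

L1, L7 cover every species at survey cost 2 + 6 = 8.
Any cover uses at least 2 transects; among all covering selections none totals below 8.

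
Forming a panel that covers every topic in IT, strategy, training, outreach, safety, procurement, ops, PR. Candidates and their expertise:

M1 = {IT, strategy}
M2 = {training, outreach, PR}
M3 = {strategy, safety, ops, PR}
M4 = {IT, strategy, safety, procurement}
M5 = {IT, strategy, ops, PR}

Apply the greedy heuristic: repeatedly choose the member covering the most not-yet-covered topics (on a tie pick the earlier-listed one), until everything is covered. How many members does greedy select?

3

Pick 1: M3 covers 4 new topics (strategy, safety, ops, PR).
Pick 2: M2 covers 2 new topics (training, outreach).
Pick 3: M4 covers 2 new topics (IT, procurement).
Greedy uses 3 members.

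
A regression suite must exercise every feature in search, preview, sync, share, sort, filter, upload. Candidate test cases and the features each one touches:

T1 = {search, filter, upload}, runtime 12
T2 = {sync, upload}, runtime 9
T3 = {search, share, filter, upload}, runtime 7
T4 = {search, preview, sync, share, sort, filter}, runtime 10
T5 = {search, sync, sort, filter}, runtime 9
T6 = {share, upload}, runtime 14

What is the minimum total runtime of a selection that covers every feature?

17

T3, T4 cover every feature at runtime 7 + 10 = 17.
Any cover uses at least 2 test cases; among all covering selections none totals below 17.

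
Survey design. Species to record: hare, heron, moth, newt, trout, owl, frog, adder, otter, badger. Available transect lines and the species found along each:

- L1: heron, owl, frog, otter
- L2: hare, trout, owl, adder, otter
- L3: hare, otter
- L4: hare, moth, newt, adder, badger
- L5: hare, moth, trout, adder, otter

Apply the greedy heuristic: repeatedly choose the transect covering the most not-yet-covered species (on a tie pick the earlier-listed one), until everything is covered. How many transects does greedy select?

3

Pick 1: L2 covers 5 new species (hare, trout, owl, adder, otter).
Pick 2: L4 covers 3 new species (moth, newt, badger).
Pick 3: L1 covers 2 new species (heron, frog).
Greedy uses 3 transects.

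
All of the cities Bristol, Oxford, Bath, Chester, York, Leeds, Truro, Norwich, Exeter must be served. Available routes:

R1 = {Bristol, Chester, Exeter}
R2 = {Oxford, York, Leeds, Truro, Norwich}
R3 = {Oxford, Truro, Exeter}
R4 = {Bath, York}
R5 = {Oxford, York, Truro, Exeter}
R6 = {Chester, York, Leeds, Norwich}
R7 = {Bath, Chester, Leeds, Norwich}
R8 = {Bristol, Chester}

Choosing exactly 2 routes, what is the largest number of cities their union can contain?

Choosing R1, R2 covers {Bristol, Oxford, Chester, York, Leeds, Truro, Norwich, Exeter} — 8 cities.
No choice of 2 routes does better; here Bath is left uncovered.

8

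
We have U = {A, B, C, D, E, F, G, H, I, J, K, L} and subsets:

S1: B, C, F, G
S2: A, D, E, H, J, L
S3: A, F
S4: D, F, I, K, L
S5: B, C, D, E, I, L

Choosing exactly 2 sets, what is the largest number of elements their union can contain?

Choosing S1, S2 covers {A, B, C, D, E, F, G, H, J, L} — 10 elements.
No choice of 2 sets does better; here I, K are left uncovered.

10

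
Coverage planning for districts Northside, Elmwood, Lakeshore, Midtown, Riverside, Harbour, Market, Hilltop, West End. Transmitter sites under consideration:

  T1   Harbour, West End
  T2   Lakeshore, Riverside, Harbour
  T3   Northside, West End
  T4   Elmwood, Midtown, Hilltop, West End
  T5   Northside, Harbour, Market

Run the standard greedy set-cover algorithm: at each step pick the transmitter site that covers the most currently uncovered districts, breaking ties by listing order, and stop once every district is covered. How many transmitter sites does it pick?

3

Pick 1: T4 covers 4 new districts (Elmwood, Midtown, Hilltop, West End).
Pick 2: T2 covers 3 new districts (Lakeshore, Riverside, Harbour).
Pick 3: T5 covers 2 new districts (Northside, Market).
Greedy uses 3 transmitter sites.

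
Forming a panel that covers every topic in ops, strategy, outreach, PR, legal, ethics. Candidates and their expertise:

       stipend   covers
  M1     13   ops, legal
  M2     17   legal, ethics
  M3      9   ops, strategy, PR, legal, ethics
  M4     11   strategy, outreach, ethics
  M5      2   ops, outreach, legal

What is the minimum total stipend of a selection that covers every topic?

11

M3, M5 cover every topic at stipend 9 + 2 = 11.
Any cover uses at least 2 members; among all covering selections none totals below 11.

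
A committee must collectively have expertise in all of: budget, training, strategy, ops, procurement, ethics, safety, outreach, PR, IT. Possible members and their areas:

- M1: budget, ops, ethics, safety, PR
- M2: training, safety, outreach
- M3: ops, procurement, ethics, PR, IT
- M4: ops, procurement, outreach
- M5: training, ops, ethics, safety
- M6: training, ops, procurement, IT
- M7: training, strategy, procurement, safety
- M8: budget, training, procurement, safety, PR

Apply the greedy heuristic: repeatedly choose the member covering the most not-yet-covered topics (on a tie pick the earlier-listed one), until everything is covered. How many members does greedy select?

Pick 1: M1 covers 5 new topics (budget, ops, ethics, safety, PR).
Pick 2: M6 covers 3 new topics (training, procurement, IT).
Pick 3: M2 covers 1 new topics (outreach).
Pick 4: M7 covers 1 new topics (strategy).
Greedy uses 4 members.

4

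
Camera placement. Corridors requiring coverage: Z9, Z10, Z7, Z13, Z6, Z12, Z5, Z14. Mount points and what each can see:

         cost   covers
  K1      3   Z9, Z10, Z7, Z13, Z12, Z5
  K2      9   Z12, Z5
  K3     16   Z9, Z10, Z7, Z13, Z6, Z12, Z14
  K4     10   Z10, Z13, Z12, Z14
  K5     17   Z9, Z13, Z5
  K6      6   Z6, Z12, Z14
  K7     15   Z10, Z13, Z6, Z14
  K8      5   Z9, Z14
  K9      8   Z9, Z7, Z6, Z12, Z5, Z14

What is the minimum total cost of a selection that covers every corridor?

9

K1, K6 cover every corridor at cost 3 + 6 = 9.
Any cover uses at least 2 camera mounts; among all covering selections none totals below 9.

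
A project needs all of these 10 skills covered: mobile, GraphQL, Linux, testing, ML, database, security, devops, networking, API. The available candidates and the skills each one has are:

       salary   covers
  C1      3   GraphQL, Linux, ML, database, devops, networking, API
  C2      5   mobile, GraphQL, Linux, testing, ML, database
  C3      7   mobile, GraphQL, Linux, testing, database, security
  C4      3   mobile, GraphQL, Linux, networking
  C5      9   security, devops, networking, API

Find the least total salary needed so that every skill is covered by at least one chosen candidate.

C1, C3 cover every skill at salary 3 + 7 = 10.
Any cover uses at least 2 candidates; among all covering selections none totals below 10.

10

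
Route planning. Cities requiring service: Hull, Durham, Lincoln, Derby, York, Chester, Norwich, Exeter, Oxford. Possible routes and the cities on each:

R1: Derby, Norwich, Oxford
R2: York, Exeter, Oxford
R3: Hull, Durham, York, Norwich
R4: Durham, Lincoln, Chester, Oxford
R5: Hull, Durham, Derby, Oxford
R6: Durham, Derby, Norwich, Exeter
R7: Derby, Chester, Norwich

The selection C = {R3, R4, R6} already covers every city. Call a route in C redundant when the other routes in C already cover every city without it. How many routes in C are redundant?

Drop R3: Hull, York uncovered — not redundant.
Drop R4: Lincoln, Chester, Oxford uncovered — not redundant.
Drop R6: Derby, Exeter uncovered — not redundant.
None of the routes in C is redundant.

0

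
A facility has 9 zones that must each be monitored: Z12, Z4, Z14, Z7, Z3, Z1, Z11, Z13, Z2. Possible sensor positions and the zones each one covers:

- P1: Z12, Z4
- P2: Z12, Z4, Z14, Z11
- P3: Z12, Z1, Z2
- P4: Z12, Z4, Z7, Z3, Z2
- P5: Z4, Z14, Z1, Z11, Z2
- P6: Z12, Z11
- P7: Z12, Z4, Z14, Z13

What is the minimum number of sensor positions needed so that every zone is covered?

P4, P5, P7 together cover {Z12, Z4, Z14, Z7, Z3, Z1, Z11, Z13, Z2} — every zone.
No 2 of the 7 sensor positions cover everything (all 21 pairs fall short), so 3 is minimum.

3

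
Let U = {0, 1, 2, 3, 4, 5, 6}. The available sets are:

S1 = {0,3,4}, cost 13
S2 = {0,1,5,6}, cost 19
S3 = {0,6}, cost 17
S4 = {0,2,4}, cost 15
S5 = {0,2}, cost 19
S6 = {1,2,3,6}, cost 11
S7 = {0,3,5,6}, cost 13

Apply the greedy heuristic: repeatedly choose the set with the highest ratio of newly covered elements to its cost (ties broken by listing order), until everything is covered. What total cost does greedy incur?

Pick 1: S6 adds 4 new (1, 2, 3, 6) at cost 11 (ratio 4/11).
Pick 2: S1 adds 2 new (0, 4) at cost 13 (ratio 2/13).
Pick 3: S7 adds 1 new (5) at cost 13 (ratio 1/13).
Greedy total cost: 11 + 13 + 13 = 37.

37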